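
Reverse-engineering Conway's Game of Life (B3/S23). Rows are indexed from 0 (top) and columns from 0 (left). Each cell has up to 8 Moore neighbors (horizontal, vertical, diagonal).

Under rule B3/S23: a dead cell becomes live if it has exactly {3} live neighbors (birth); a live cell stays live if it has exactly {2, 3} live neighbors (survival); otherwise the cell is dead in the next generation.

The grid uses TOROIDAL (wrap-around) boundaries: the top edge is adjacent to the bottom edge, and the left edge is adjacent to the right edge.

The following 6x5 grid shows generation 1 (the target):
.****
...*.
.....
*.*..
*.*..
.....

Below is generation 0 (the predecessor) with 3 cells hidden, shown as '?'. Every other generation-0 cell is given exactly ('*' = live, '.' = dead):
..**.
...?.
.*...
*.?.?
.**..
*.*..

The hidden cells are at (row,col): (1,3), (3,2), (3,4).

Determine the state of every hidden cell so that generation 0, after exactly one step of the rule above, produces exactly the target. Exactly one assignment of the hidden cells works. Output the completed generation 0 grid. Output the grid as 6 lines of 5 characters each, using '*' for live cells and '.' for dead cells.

Answer: ..**.
...*.
.*...
*....
.**..
*.*..

Derivation:
Hidden generation-0 cells (in order): (1,3), (3,2), (3,4).
A hidden cell only influences target cells in its own 3x3 neighborhood. Try each of the 2^3 = 8 assignments, step the completed generation 0 forward once under B3/S23, and compare with the target:
  (1,3)=. (3,2)=. (3,4)=. -> step gives (0,4)='.' but target has '*' -> reject
  (1,3)=. (3,2)=. (3,4)=* -> step gives (0,4)='.' but target has '*' -> reject
  (1,3)=. (3,2)=* (3,4)=. -> step gives (0,4)='.' but target has '*' -> reject
  (1,3)=. (3,2)=* (3,4)=* -> step gives (0,4)='.' but target has '*' -> reject
  (1,3)=* (3,2)=. (3,4)=. -> step reproduces the target at every cell -> ACCEPT
  (1,3)=* (3,2)=. (3,4)=* -> step gives (2,0)='*' but target has '.' -> reject
  (1,3)=* (3,2)=* (3,4)=. -> step gives (2,1)='*' but target has '.' -> reject
  (1,3)=* (3,2)=* (3,4)=* -> step gives (2,0)='*' but target has '.' -> reject
Unique solution: (1,3)=live, (3,2)=dead, (3,4)=dead.
Check: live-neighbor counts of every cell in the completed generation 0:
13333
12422
21212
24311
34222
15442
Applying B3/S23 to generation 0 with these counts gives:
.****
...*.
.....
*.*..
*.*..
.....
which matches the target exactly.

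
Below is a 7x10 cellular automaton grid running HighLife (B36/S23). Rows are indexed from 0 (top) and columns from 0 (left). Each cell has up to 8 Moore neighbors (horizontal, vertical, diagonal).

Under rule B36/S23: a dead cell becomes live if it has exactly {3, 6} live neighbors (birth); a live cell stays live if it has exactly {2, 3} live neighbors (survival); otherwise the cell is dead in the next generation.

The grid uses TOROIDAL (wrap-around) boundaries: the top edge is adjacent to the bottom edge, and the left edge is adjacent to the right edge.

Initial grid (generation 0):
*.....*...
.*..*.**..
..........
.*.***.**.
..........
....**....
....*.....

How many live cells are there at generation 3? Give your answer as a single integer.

Answer: 17

Derivation:
Simulating step by step:
Generation 0 (given above): 15 live cells
Generation 1: 14 live cells
......**..
.....***..
..**....*.
....*.....
...*..*...
....**....
....*.....
Generation 2: 16 live cells
.......*..
.....*..*.
...*****..
..*.*.....
...*......
...***....
....*.*...
Generation 3: 17 live cells
.....***..
.....*..*.
...*..**..
..*...*...
..*..*....
...*.*....
...**.*...
Population at generation 3: 17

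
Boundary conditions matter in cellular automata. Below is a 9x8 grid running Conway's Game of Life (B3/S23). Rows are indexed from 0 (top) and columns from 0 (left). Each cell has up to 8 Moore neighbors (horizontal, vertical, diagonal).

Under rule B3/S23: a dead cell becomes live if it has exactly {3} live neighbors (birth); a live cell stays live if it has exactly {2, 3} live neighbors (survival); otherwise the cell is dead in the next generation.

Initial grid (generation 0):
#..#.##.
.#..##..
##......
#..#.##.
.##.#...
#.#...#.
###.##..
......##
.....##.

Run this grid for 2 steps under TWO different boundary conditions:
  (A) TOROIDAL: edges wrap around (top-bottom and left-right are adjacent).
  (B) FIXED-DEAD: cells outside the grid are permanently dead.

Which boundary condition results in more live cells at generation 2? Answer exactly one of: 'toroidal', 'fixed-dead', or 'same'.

Under TOROIDAL boundary, generation 2:
#..##..#
..##.#..
........
....#...
......#.
#.#.#.#.
..##.##.
###.##.#
.......#
Population = 24

Under FIXED-DEAD boundary, generation 2:
....#.#.
#.###..#
#.....#.
#...#.#.
#.......
#.#.#.#.
#.##.##.
.####..#
.....###
Population = 30

Comparison: toroidal=24, fixed-dead=30 -> fixed-dead

Answer: fixed-dead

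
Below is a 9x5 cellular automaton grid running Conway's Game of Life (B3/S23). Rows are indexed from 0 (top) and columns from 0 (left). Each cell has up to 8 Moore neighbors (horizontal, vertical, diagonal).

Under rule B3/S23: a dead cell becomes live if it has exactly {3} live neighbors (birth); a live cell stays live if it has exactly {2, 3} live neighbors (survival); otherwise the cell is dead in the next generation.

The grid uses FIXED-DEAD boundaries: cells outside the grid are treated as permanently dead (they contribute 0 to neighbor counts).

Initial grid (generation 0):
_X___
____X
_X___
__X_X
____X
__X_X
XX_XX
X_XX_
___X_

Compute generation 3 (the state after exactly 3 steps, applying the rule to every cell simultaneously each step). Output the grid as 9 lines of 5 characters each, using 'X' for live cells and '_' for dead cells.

Answer: _____
_____
_____
___XX
__X_X
_XX_X
XX_XX
__X__
_____

Derivation:
Simulating step by step:
Generation 0 (given above): 16 live cells
Generation 1: 11 live cells
_____
_____
___X_
___X_
____X
_XX_X
X___X
X____
__XX_
Generation 2: 10 live cells
_____
_____
_____
___XX
__X_X
_X__X
X__X_
_X_X_
_____
Generation 3: 12 live cells
(generation 3 grid is the final answer)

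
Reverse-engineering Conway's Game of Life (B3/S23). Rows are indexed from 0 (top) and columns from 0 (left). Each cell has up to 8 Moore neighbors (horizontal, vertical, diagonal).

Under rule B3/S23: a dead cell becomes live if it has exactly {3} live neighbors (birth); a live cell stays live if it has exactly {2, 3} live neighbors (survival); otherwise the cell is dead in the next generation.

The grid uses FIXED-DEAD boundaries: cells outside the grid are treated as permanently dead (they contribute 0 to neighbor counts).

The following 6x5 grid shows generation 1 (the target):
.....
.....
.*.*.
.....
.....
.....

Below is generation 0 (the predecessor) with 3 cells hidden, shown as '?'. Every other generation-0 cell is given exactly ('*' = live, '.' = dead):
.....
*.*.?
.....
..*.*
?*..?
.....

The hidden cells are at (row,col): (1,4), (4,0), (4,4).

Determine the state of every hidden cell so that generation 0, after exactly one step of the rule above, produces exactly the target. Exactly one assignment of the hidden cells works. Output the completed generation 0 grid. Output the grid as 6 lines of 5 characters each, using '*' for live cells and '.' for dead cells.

Hidden generation-0 cells (in order): (1,4), (4,0), (4,4).
A hidden cell only influences target cells in its own 3x3 neighborhood. Try each of the 2^3 = 8 assignments, step the completed generation 0 forward once under B3/S23, and compare with the target:
  (1,4)=. (4,0)=. (4,4)=. -> step reproduces the target at every cell -> ACCEPT
  (1,4)=. (4,0)=. (4,4)=* -> step gives (3,3)='*' but target has '.' -> reject
  (1,4)=. (4,0)=* (4,4)=. -> step gives (3,1)='*' but target has '.' -> reject
  (1,4)=. (4,0)=* (4,4)=* -> step gives (3,1)='*' but target has '.' -> reject
  (1,4)=* (4,0)=. (4,4)=. -> step gives (2,3)='.' but target has '*' -> reject
  (1,4)=* (4,0)=. (4,4)=* -> step gives (2,3)='.' but target has '*' -> reject
  (1,4)=* (4,0)=* (4,4)=. -> step gives (2,3)='.' but target has '*' -> reject
  (1,4)=* (4,0)=* (4,4)=* -> step gives (2,3)='.' but target has '*' -> reject
Unique solution: (1,4)=dead, (4,0)=dead, (4,4)=dead.
Check: live-neighbor counts of every cell in the completed generation 0:
12110
02010
13231
12120
11221
11100
Applying B3/S23 to generation 0 with these counts gives:
.....
.....
.*.*.
.....
.....
.....
which matches the target exactly.

Answer: .....
*.*..
.....
..*.*
.*...
.....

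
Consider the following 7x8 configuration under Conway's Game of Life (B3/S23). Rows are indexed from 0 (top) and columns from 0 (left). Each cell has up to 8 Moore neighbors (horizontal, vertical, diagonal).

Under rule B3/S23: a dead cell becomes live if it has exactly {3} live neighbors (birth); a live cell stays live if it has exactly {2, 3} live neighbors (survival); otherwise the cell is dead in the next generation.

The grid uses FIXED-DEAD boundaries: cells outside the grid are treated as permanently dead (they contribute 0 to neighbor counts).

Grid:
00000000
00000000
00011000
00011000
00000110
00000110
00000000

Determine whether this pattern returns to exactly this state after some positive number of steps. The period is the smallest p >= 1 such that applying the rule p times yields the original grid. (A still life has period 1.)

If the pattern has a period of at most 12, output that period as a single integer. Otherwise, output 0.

Answer: 2

Derivation:
Simulating and comparing each generation to the original:
Gen 0 (original, given above): 8 live cells
Gen 1: 6 live cells, differs from original
Gen 2: 8 live cells, MATCHES original -> period = 2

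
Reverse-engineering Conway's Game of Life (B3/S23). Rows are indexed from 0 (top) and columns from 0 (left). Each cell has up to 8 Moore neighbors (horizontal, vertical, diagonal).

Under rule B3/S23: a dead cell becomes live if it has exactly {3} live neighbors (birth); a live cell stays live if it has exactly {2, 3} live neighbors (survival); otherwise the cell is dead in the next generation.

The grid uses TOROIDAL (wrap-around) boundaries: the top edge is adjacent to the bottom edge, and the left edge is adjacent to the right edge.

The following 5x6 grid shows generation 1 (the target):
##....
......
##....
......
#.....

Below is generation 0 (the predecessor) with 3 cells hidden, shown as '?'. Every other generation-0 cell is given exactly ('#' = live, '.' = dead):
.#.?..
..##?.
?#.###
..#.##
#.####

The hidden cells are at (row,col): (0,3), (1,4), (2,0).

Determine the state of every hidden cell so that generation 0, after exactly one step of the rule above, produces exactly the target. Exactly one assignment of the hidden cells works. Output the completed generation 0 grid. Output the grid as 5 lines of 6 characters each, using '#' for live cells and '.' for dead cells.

Hidden generation-0 cells (in order): (0,3), (1,4), (2,0).
A hidden cell only influences target cells in its own 3x3 neighborhood. Try each of the 2^3 = 8 assignments, step the completed generation 0 forward once under B3/S23, and compare with the target:
  (0,3)=. (1,4)=. (2,0)=. -> step gives (0,5)='#' but target has '.' -> reject
  (0,3)=. (1,4)=. (2,0)=# -> step gives (0,5)='#' but target has '.' -> reject
  (0,3)=. (1,4)=# (2,0)=. -> step gives (1,0)='#' but target has '.' -> reject
  (0,3)=. (1,4)=# (2,0)=# -> step gives (4,2)='#' but target has '.' -> reject
  (0,3)=# (1,4)=. (2,0)=. -> step gives (0,5)='#' but target has '.' -> reject
  (0,3)=# (1,4)=. (2,0)=# -> step gives (0,5)='#' but target has '.' -> reject
  (0,3)=# (1,4)=# (2,0)=. -> step gives (1,0)='#' but target has '.' -> reject
  (0,3)=# (1,4)=# (2,0)=# -> step reproduces the target at every cell -> ACCEPT
Unique solution: (0,3)=live, (1,4)=live, (2,0)=live.
Check: live-neighbor counts of every cell in the completed generation 0:
336664
445554
335665
654777
344554
Applying B3/S23 to generation 0 with these counts gives:
##....
......
##....
......
#.....
which matches the target exactly.

Answer: .#.#..
..###.
##.###
..#.##
#.####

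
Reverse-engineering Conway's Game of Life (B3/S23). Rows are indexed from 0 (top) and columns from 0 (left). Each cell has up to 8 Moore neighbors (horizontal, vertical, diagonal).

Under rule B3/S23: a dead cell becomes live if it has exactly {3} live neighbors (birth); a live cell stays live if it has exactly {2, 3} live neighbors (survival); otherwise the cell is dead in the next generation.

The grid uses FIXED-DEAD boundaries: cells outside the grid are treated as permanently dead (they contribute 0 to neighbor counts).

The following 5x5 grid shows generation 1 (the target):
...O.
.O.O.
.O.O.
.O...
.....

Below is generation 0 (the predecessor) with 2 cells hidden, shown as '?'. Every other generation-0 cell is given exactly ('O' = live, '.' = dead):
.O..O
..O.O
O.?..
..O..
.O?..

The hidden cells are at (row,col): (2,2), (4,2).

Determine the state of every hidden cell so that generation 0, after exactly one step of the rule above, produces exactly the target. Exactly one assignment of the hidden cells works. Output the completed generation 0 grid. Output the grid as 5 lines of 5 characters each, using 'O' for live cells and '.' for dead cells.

Hidden generation-0 cells (in order): (2,2), (4,2).
A hidden cell only influences target cells in its own 3x3 neighborhood. Try each of the 2^2 = 4 assignments, step the completed generation 0 forward once under B3/S23, and compare with the target:
  (2,2)=. (4,2)=. -> step reproduces the target at every cell -> ACCEPT
  (2,2)=. (4,2)=O -> step gives (3,1)='.' but target has 'O' -> reject
  (2,2)=O (4,2)=. -> step gives (1,1)='.' but target has 'O' -> reject
  (2,2)=O (4,2)=O -> step gives (1,1)='.' but target has 'O' -> reject
Unique solution: (2,2)=dead, (4,2)=dead.
Check: live-neighbor counts of every cell in the completed generation 0:
11231
23131
03231
23110
11210
Applying B3/S23 to generation 0 with these counts gives:
...O.
.O.O.
.O.O.
.O...
.....
which matches the target exactly.

Answer: .O..O
..O.O
O....
..O..
.O...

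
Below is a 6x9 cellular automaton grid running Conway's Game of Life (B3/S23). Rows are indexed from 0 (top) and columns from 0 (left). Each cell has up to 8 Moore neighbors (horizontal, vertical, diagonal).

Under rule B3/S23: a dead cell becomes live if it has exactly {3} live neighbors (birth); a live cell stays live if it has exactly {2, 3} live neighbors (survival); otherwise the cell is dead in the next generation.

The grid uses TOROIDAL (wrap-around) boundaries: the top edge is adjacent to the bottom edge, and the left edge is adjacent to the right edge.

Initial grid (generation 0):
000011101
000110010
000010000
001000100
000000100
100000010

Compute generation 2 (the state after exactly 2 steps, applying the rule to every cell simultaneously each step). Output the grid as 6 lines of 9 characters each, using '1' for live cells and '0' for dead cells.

Answer: 000111001
000100010
000011000
000011000
000000111
000010001

Derivation:
Simulating step by step:
Generation 0 (given above): 13 live cells
Generation 1: 15 live cells
000111101
000100110
000011000
000001000
000000110
000000011
Generation 2: 15 live cells
(generation 2 grid is the final answer)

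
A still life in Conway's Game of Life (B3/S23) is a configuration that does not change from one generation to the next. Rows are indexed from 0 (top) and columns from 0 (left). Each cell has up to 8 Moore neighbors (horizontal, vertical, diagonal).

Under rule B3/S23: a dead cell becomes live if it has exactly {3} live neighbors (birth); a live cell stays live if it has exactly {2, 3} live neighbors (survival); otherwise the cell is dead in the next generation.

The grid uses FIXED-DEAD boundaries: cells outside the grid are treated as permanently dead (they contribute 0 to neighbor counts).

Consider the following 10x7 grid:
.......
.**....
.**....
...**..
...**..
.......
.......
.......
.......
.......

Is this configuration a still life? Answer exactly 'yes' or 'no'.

Compute generation 1 and compare to generation 0 (given above):
Generation 1:
.......
.**....
.*.....
....*..
...**..
.......
.......
.......
.......
.......
Cell (2,2) differs: gen0=1 vs gen1=0 -> NOT a still life.

Answer: no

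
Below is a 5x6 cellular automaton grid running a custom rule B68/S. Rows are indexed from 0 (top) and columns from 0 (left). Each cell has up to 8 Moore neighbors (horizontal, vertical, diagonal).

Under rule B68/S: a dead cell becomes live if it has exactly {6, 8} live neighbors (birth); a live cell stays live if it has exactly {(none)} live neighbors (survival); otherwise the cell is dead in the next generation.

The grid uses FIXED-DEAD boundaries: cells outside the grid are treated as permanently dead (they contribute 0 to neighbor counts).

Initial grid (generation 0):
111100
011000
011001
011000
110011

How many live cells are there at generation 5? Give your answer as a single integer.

Answer: 0

Derivation:
Simulating step by step:
Generation 0 (given above): 15 live cells
Generation 1: 0 live cells
000000
000000
000000
000000
000000
Generation 2: 0 live cells
000000
000000
000000
000000
000000
Generation 3: 0 live cells
000000
000000
000000
000000
000000
Generation 4: 0 live cells
000000
000000
000000
000000
000000
Generation 5: 0 live cells
000000
000000
000000
000000
000000
Population at generation 5: 0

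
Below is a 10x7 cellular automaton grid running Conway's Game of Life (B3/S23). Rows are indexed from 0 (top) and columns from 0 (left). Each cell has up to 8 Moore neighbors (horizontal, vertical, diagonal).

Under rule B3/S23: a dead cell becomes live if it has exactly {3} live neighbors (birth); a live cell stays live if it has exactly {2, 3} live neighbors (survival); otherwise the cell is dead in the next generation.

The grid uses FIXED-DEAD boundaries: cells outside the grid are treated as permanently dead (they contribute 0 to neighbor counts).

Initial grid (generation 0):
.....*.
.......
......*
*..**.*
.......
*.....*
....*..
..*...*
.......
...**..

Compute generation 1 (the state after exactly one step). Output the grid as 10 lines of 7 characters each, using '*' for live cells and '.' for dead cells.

Simulating step by step:
Generation 0 (given above): 13 live cells
Generation 1: 5 live cells
(generation 1 grid is the final answer)

Answer: .......
.......
.....*.
.....*.
.....*.
.......
.....*.
.......
...*...
.......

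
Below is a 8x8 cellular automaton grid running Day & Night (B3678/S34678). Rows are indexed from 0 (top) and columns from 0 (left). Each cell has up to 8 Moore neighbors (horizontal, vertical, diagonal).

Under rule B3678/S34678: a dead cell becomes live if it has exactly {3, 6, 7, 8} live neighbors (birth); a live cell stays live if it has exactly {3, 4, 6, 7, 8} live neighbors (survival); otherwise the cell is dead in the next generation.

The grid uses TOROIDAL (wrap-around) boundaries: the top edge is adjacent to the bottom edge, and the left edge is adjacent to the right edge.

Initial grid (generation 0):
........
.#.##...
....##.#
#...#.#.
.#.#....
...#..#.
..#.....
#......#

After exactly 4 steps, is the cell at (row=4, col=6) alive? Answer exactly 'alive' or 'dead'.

Simulating step by step:
Generation 0 (given above): 16 live cells
Generation 1: 15 live cells
#.......
....##..
#...###.
...##..#
..#.##.#
........
.......#
........
Generation 2: 13 live cells
........
....####
......##
#..#.#.#
....#.#.
......#.
........
........
Generation 3: 11 live cells
.....##.
.....###
......#.
....##.#
......#.
.....#..
........
........
Generation 4: 9 live cells
.....###
.....#.#
....#...
.....#..
....#.#.
........
........
........

Cell (4,6) at generation 4: 1 -> alive

Answer: alive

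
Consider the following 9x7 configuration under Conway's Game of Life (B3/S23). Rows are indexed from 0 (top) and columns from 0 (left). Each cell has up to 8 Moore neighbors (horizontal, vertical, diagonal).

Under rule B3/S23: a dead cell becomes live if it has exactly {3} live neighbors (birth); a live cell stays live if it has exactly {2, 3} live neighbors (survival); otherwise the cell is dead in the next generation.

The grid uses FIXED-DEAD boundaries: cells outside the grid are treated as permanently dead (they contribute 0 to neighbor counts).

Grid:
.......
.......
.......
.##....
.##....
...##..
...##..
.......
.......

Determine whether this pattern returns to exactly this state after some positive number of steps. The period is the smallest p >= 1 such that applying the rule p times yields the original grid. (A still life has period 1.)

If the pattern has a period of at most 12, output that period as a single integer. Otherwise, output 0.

Answer: 2

Derivation:
Simulating and comparing each generation to the original:
Gen 0 (original, given above): 8 live cells
Gen 1: 6 live cells, differs from original
Gen 2: 8 live cells, MATCHES original -> period = 2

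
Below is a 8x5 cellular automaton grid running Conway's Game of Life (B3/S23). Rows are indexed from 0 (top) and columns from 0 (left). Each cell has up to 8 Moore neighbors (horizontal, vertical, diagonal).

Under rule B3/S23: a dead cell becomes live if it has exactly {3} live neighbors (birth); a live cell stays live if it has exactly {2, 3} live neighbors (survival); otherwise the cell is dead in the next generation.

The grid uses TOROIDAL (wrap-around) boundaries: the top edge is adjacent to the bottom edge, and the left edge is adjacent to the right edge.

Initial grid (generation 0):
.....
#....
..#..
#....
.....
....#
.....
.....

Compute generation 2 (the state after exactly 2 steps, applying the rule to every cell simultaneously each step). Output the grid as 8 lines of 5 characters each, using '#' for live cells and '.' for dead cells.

Simulating step by step:
Generation 0 (given above): 4 live cells
Generation 1: 1 live cells
.....
.....
.#...
.....
.....
.....
.....
.....
Generation 2: 0 live cells
(generation 2 grid is the final answer)

Answer: .....
.....
.....
.....
.....
.....
.....
.....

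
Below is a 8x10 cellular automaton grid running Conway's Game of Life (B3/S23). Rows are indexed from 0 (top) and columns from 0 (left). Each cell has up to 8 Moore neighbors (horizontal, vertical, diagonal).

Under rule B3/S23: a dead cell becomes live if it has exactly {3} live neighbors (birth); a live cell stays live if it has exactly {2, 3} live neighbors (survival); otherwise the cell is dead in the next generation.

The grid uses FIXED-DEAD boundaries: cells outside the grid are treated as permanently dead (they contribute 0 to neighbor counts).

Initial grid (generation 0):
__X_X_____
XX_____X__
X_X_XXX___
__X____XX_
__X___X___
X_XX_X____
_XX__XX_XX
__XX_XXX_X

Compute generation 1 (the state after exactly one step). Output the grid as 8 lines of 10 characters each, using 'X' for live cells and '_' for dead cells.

Answer: _X________
X_X_X_X___
X_XX_XX_X_
__X____X__
__X___XX__
___XXX_X__
________XX
_XXXXX_X_X

Derivation:
Simulating step by step:
Generation 0 (given above): 31 live cells
Generation 1: 29 live cells
(generation 1 grid is the final answer)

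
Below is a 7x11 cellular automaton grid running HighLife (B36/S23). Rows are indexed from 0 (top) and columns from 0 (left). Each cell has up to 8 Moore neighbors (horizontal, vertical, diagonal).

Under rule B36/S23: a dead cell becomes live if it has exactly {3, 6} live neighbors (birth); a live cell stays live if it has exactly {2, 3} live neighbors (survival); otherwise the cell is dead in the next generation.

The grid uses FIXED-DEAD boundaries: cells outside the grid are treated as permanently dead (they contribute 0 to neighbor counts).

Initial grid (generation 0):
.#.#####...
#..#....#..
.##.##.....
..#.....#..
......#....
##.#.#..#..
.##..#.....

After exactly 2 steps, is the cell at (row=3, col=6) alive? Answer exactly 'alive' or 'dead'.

Simulating step by step:
Generation 0 (given above): 24 live cells
Generation 1: 28 live cells
..######...
#...#..#...
.##.#......
.###.#.....
.##....#...
##..###....
###.#......
Generation 2: 19 live cells
...#####...
...#...#...
#...##.....
#...#......
...........
....###....
#.###......

Cell (3,6) at generation 2: 0 -> dead

Answer: dead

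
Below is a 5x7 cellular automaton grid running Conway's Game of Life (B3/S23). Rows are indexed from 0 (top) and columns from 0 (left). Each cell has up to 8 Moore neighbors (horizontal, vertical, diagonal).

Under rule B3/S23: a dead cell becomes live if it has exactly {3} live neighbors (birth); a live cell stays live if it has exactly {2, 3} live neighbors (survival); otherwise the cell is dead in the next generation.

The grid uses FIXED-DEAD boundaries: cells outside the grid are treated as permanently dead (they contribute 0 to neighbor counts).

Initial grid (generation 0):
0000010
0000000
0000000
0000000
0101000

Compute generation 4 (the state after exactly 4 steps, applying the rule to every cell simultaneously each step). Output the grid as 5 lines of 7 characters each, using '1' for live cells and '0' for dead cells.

Simulating step by step:
Generation 0 (given above): 3 live cells
Generation 1: 0 live cells
0000000
0000000
0000000
0000000
0000000
Generation 2: 0 live cells
0000000
0000000
0000000
0000000
0000000
Generation 3: 0 live cells
0000000
0000000
0000000
0000000
0000000
Generation 4: 0 live cells
(generation 4 grid is the final answer)

Answer: 0000000
0000000
0000000
0000000
0000000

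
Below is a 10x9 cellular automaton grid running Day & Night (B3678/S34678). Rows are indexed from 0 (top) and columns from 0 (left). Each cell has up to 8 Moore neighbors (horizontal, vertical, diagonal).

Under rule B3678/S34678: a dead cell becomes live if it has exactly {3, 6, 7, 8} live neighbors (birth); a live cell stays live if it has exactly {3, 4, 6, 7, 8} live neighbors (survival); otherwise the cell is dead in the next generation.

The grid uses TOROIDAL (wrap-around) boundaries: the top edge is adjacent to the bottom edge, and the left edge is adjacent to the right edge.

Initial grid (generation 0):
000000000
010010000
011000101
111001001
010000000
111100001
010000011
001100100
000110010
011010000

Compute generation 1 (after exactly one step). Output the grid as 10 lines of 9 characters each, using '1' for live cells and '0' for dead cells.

Answer: 011100000
101000000
101101010
001000010
111100000
011000011
011000011
001110001
010011000
000000000

Derivation:
Simulating step by step:
Generation 0 (given above): 29 live cells
Generation 1: 31 live cells
(generation 1 grid is the final answer)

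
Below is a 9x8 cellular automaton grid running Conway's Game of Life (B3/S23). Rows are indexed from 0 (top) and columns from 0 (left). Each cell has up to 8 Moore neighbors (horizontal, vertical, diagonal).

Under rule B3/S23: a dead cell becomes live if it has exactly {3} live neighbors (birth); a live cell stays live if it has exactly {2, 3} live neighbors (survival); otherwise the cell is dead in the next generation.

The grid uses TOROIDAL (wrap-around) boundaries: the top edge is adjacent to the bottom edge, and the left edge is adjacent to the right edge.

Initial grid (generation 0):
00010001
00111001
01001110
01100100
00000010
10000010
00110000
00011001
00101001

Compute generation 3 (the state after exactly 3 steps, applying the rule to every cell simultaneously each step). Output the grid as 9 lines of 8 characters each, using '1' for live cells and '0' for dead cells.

Simulating step by step:
Generation 0 (given above): 24 live cells
Generation 1: 27 live cells
10000011
10100001
11000010
01101000
01000111
00000001
00111001
00001000
10101011
Generation 2: 25 live cells
00010100
00000000
00010000
00100000
01100111
00111101
00011000
11101010
11010010
Generation 3: 22 live cells
(generation 3 grid is the final answer)

Answer: 00101000
00001000
00000000
01110010
11000101
11000001
10000011
10001000
10010010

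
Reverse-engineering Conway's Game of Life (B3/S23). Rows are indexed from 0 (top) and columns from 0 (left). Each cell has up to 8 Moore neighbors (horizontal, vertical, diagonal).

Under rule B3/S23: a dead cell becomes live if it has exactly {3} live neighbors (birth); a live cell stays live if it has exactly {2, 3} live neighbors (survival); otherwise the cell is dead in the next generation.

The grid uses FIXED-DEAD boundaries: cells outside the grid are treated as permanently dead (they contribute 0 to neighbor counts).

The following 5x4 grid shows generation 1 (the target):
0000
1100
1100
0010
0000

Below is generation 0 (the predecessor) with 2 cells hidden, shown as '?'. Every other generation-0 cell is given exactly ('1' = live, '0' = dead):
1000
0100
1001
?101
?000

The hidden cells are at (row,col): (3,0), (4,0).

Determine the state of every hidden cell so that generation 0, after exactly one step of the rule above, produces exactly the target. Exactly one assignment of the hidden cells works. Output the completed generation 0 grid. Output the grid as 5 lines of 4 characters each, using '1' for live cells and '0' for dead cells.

Answer: 1000
0100
1001
0101
0000

Derivation:
Hidden generation-0 cells (in order): (3,0), (4,0).
A hidden cell only influences target cells in its own 3x3 neighborhood. Try each of the 2^2 = 4 assignments, step the completed generation 0 forward once under B3/S23, and compare with the target:
  (3,0)=0 (4,0)=0 -> step reproduces the target at every cell -> ACCEPT
  (3,0)=0 (4,0)=1 -> step gives (3,0)='1' but target has '0' -> reject
  (3,0)=1 (4,0)=0 -> step gives (2,1)='0' but target has '1' -> reject
  (3,0)=1 (4,0)=1 -> step gives (2,1)='0' but target has '1' -> reject
Unique solution: (3,0)=dead, (4,0)=dead.
Check: live-neighbor counts of every cell in the completed generation 0:
1210
3221
2341
2131
1121
Applying B3/S23 to generation 0 with these counts gives:
0000
1100
1100
0010
0000
which matches the target exactly.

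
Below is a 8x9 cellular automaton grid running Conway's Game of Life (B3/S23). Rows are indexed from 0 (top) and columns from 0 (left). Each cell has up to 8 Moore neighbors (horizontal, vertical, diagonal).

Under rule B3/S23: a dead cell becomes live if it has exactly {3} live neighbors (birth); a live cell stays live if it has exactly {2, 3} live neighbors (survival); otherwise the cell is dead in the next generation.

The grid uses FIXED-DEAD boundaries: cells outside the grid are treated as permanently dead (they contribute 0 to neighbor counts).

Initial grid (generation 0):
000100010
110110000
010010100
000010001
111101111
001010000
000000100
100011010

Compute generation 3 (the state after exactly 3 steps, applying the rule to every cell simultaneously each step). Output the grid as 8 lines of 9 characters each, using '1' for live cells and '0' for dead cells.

Answer: 010000000
001000000
010001000
001010101
101010101
010000000
001000100
000110100

Derivation:
Simulating step by step:
Generation 0 (given above): 26 live cells
Generation 1: 28 live cells
001110000
110111000
111010000
100010001
011001111
001010000
000110100
000001100
Generation 2: 26 live cells
011001000
100001000
001000000
100010101
011011111
011010000
000110100
000011100
Generation 3: 19 live cells
(generation 3 grid is the final answer)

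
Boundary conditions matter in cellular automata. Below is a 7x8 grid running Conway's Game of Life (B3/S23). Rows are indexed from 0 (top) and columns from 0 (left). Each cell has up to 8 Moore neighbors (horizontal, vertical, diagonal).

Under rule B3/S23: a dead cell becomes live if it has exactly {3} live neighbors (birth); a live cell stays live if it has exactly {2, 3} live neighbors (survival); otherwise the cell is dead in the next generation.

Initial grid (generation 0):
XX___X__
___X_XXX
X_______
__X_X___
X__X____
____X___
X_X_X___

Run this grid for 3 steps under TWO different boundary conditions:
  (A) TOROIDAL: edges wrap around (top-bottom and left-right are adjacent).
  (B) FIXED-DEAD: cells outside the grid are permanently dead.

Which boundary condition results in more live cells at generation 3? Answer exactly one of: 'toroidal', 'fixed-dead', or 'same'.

Answer: fixed-dead

Derivation:
Under TOROIDAL boundary, generation 3:
________
________
________
___XX___
___X____
___XX___
________
Population = 5

Under FIXED-DEAD boundary, generation 3:
________
_____X__
________
__XXX___
___XX___
____X___
________
Population = 7

Comparison: toroidal=5, fixed-dead=7 -> fixed-dead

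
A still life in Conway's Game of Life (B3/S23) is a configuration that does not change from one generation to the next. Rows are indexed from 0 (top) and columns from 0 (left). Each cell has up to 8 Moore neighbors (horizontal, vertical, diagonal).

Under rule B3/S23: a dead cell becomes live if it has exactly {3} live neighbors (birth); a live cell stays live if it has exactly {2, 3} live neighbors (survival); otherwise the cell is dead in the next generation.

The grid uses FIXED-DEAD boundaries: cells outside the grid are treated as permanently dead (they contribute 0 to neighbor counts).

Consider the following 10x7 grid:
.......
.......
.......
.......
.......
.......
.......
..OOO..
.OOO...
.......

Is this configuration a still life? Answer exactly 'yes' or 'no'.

Compute generation 1 and compare to generation 0 (given above):
Generation 1:
.......
.......
.......
.......
.......
.......
...O...
.O..O..
.O..O..
..O....
Cell (6,3) differs: gen0=0 vs gen1=1 -> NOT a still life.

Answer: no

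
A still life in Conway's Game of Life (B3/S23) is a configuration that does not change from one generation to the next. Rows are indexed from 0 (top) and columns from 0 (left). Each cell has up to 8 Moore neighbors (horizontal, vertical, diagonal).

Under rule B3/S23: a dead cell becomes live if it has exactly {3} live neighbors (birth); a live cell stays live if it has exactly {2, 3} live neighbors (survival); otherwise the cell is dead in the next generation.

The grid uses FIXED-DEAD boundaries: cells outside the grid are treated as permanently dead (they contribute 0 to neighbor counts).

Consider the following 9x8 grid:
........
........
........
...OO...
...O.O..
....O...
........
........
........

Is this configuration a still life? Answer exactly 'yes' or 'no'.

Answer: yes

Derivation:
Compute generation 1 and compare to generation 0 (given above):
Generation 1:
........
........
........
...OO...
...O.O..
....O...
........
........
........
The grids are IDENTICAL -> still life.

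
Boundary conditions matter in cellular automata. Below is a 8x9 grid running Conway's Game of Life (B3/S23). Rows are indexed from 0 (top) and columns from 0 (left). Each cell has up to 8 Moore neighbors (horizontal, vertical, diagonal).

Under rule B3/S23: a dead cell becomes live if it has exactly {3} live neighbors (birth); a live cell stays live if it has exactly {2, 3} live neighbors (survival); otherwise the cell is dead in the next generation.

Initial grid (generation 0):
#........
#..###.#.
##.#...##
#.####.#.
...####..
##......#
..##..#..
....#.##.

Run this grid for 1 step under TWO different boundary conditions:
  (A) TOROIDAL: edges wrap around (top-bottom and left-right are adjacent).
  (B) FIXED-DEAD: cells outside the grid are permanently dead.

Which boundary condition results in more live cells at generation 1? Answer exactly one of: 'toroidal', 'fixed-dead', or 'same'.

Under TOROIDAL boundary, generation 1:
...#...#.
..###.##.
.......#.
#......#.
......##.
##....##.
####.##.#
...#.###.
Population = 27

Under FIXED-DEAD boundary, generation 1:
....#....
#.###.###
#......##
#......##
#.....##.
.#....##.
.###.##..
...#.###.
Population = 29

Comparison: toroidal=27, fixed-dead=29 -> fixed-dead

Answer: fixed-dead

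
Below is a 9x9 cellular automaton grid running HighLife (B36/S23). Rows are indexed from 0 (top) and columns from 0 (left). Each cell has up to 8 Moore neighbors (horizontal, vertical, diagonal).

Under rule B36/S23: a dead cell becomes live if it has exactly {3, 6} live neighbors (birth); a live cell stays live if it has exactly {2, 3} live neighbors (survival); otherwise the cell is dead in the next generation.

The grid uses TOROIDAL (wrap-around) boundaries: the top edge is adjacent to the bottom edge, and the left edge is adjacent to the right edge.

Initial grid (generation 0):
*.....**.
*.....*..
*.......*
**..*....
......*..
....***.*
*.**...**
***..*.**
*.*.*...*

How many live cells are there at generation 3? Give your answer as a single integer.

Simulating step by step:
Generation 0 (given above): 30 live cells
Generation 1: 29 live cells
*....***.
**....*..
........*
**......*
*...*.**.
*..****.*
..**.....
....*.*..
.***.*...
Generation 2: 32 live cells
*...**.**
**...**..
*......**
.*.......
...**.*.*
***...*.*
..*...**.
.*..**...
.***...*.
Generation 3: 32 live cells
...***.*.
.*..**...
......***
.........
...*.*..*
***...***
..**..***
.*..**.*.
.***...*.
Population at generation 3: 32

Answer: 32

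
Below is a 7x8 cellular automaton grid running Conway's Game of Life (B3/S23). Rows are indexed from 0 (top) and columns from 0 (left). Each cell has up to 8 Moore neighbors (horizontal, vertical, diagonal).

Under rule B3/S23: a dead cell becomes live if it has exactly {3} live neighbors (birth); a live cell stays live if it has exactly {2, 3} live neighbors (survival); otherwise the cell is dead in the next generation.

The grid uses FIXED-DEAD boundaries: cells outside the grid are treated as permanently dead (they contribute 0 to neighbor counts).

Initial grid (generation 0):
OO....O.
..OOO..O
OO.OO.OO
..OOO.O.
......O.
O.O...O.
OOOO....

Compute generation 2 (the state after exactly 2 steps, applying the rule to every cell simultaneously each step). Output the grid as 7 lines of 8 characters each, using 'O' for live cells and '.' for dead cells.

Simulating step by step:
Generation 0 (given above): 25 live cells
Generation 1: 22 live cells
.OOO....
....O..O
.O....OO
.OO.O.O.
.OO...OO
O.OO....
O.OO....
Generation 2: 20 live cells
(generation 2 grid is the final answer)

Answer: ..OO....
.O.O..OO
.OOO..OO
O..O....
O....OOO
O.......
..OO....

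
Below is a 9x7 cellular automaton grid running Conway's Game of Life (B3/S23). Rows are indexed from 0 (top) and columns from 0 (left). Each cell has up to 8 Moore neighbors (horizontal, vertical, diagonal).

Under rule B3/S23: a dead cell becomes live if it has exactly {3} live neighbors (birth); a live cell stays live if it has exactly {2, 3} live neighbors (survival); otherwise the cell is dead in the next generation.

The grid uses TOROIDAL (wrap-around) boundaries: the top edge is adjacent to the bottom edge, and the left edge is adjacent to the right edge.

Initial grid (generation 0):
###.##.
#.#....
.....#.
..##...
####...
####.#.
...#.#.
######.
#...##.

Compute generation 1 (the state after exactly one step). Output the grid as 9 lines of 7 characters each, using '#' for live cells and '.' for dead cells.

Answer: #.#.##.
#.####.
.###...
...##..
#.....#
#......
.....#.
###....
.......

Derivation:
Simulating step by step:
Generation 0 (given above): 30 live cells
Generation 1: 21 live cells
(generation 1 grid is the final answer)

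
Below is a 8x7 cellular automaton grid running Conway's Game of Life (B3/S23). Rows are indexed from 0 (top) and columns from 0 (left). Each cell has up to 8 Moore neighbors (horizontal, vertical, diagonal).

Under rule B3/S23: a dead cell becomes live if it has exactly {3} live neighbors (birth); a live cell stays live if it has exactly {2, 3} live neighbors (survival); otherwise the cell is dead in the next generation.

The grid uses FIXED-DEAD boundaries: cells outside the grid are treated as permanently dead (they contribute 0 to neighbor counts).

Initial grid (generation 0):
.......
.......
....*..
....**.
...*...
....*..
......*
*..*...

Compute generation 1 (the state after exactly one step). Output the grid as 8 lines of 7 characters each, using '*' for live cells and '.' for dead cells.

Simulating step by step:
Generation 0 (given above): 8 live cells
Generation 1: 7 live cells
(generation 1 grid is the final answer)

Answer: .......
.......
....**.
...***.
...*.*.
.......
.......
.......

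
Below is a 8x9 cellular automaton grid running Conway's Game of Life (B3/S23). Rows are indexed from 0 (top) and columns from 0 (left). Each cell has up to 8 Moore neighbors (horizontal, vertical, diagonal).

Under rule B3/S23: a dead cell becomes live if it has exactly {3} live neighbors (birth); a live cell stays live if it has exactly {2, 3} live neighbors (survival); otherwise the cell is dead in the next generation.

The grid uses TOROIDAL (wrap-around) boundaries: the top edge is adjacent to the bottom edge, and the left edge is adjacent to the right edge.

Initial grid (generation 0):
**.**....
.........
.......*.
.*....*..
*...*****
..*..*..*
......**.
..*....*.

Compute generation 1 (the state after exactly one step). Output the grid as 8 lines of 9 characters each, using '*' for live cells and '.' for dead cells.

Simulating step by step:
Generation 0 (given above): 20 live cells
Generation 1: 19 live cells
(generation 1 grid is the final answer)

Answer: .***.....
.........
.........
*........
**..*...*
*...*....
......***
.***..***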